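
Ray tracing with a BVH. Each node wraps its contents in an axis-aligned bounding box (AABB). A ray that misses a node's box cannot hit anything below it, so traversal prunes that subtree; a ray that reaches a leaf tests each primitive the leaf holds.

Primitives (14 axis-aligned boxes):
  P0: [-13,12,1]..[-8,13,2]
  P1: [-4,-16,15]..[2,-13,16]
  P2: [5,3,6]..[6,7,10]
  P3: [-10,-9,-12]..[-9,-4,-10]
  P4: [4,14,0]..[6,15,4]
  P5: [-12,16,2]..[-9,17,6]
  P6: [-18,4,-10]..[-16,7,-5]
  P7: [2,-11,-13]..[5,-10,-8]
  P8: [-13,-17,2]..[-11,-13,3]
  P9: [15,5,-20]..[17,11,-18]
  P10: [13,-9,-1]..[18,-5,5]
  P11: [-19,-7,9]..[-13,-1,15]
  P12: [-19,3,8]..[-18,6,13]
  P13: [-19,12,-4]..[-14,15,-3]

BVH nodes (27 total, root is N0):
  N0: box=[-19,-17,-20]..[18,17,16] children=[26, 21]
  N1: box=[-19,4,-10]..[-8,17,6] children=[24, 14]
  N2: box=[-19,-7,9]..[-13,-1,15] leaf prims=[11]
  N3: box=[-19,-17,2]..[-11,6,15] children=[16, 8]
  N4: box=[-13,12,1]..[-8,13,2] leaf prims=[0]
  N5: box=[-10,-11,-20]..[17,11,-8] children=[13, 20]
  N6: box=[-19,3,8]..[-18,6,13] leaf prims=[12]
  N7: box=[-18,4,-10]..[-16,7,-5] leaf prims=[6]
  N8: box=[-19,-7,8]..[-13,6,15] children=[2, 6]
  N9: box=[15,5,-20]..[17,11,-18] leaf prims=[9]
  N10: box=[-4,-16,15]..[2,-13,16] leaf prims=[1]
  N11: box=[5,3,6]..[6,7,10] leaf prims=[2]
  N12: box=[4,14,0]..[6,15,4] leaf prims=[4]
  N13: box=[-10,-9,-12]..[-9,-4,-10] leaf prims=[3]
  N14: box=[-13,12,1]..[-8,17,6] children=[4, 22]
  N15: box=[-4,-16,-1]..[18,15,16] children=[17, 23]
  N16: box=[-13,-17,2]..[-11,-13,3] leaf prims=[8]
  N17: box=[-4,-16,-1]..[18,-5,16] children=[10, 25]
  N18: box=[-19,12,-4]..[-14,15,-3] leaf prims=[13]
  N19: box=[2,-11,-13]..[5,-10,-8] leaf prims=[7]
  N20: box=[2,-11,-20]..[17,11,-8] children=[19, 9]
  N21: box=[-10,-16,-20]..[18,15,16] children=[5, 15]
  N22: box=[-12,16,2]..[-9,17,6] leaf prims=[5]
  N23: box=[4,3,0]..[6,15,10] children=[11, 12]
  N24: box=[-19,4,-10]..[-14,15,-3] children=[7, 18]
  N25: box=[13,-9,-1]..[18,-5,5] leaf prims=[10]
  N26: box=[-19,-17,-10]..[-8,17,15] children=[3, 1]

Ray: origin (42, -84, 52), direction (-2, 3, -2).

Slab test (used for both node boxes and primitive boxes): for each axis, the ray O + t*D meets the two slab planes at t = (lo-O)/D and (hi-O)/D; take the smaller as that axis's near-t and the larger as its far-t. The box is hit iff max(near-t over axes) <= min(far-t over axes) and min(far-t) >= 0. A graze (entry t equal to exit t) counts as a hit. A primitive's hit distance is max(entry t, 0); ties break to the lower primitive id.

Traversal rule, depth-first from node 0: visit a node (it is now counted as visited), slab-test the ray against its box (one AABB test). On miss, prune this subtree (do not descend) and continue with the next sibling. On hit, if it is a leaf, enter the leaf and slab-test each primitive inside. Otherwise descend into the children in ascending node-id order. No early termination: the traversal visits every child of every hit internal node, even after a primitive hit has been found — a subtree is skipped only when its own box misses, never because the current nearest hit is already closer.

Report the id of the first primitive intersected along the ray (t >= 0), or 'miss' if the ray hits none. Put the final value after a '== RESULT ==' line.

Trace the traversal:
N0 x:[12,61/2] y:[67/3,101/3] z:[18,36] -> hit [67/3,61/2], descend [21, 26]
  N21 x:[12,26] y:[68/3,33] z:[18,36] -> hit [68/3,26], descend [5, 15]
    N5 x:[25/2,26] y:[73/3,95/3] z:[30,36] -> miss, prune
    N15 x:[12,23] y:[68/3,33] z:[18,53/2] -> hit [68/3,23], descend [17, 23]
      N17 x:[12,23] y:[68/3,79/3] z:[18,53/2] -> hit [68/3,23], descend [10, 25]
        N10 x:[20,23] y:[68/3,71/3] z:[18,37/2] -> miss, prune
        N25 x:[12,29/2] y:[25,79/3] z:[47/2,53/2] -> miss, prune
      N23 x:[18,19] y:[29,33] z:[21,26] -> miss, prune
  N26 x:[25,61/2] y:[67/3,101/3] z:[37/2,31] -> hit [25,61/2], descend [1, 3]
    N1 x:[25,61/2] y:[88/3,101/3] z:[23,31] -> hit [88/3,61/2], descend [14, 24]
      N14 x:[25,55/2] y:[32,101/3] z:[23,51/2] -> miss, prune
      N24 x:[28,61/2] y:[88/3,33] z:[55/2,31] -> hit [88/3,61/2], descend [7, 18]
        N7 x:[29,30] y:[88/3,91/3] z:[57/2,31] -> hit [88/3,30] leaf, test {P6@t=88/3}
        N18 x:[28,61/2] y:[32,33] z:[55/2,28] -> miss, prune
    N3 x:[53/2,61/2] y:[67/3,30] z:[37/2,25] -> miss, prune

15 AABB tests over nodes [0, 21, 5, 15, 17, 10, 25, 23, 26, 1, 14, 24, 7, 18, 3]; 1 leaf entered; closest P6.

== RESULT ==
6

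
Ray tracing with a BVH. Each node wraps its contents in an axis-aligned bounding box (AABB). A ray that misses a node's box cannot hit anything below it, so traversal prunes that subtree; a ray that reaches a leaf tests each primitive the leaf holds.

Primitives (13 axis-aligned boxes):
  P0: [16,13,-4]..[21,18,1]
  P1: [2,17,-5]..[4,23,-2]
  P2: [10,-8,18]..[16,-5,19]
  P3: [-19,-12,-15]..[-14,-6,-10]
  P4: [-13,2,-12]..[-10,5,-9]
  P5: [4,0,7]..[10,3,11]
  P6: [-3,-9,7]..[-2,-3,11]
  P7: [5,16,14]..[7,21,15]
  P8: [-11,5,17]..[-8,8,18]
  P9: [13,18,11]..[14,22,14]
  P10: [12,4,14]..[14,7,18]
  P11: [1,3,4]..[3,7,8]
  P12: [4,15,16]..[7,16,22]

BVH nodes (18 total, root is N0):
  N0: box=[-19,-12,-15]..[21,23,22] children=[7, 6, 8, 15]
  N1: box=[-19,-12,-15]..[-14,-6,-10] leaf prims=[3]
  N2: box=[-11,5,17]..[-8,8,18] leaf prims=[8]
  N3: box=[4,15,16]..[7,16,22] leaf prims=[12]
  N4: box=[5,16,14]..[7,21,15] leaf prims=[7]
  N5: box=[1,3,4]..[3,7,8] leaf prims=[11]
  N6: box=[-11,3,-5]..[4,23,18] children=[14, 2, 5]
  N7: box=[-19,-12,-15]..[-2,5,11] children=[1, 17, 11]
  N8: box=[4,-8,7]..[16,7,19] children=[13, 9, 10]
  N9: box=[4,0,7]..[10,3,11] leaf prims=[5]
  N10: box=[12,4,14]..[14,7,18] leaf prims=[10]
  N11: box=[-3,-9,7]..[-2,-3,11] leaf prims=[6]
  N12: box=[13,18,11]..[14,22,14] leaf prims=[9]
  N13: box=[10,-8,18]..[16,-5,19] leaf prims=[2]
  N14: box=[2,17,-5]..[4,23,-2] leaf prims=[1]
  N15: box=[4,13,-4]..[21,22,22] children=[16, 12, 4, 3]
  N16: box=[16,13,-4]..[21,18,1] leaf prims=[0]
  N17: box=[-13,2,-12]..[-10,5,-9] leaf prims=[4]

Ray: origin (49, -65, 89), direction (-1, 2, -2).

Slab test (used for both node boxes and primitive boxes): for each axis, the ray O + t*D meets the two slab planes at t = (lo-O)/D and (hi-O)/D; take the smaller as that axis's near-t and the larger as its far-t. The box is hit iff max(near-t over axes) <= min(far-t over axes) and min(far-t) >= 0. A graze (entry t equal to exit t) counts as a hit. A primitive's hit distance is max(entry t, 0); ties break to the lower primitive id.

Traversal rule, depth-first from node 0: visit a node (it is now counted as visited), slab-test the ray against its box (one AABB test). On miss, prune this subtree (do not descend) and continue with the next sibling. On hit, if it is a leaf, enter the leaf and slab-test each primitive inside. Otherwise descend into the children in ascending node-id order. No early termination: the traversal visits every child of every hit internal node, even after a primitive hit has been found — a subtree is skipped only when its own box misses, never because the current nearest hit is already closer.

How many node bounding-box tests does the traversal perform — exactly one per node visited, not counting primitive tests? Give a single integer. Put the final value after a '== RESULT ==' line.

Trace the traversal:
N0 x:[28,68] y:[53/2,44] z:[67/2,52] -> hit [67/2,44], descend [6, 7, 8, 15]
  N6 x:[45,60] y:[34,44] z:[71/2,47] -> miss, prune
  N7 x:[51,68] y:[53/2,35] z:[39,52] -> miss, prune
  N8 x:[33,45] y:[57/2,36] z:[35,41] -> hit [35,36], descend [9, 10, 13]
    N9 x:[39,45] y:[65/2,34] z:[39,41] -> miss, prune
    N10 x:[35,37] y:[69/2,36] z:[71/2,75/2] -> hit [71/2,36] leaf, test {P10@t=71/2}
    N13 x:[33,39] y:[57/2,30] z:[35,71/2] -> miss, prune
  N15 x:[28,45] y:[39,87/2] z:[67/2,93/2] -> hit [39,87/2], descend [3, 4, 12, 16]
    N3 x:[42,45] y:[40,81/2] z:[67/2,73/2] -> miss, prune
    N4 x:[42,44] y:[81/2,43] z:[37,75/2] -> miss, prune
    N12 x:[35,36] y:[83/2,87/2] z:[75/2,39] -> miss, prune
    N16 x:[28,33] y:[39,83/2] z:[44,93/2] -> miss, prune

order=[0, 6, 7, 8, 9, 10, 13, 15, 3, 4, 12, 16]  |boxes|=12  |leaves|=1  hit=P10

== RESULT ==
12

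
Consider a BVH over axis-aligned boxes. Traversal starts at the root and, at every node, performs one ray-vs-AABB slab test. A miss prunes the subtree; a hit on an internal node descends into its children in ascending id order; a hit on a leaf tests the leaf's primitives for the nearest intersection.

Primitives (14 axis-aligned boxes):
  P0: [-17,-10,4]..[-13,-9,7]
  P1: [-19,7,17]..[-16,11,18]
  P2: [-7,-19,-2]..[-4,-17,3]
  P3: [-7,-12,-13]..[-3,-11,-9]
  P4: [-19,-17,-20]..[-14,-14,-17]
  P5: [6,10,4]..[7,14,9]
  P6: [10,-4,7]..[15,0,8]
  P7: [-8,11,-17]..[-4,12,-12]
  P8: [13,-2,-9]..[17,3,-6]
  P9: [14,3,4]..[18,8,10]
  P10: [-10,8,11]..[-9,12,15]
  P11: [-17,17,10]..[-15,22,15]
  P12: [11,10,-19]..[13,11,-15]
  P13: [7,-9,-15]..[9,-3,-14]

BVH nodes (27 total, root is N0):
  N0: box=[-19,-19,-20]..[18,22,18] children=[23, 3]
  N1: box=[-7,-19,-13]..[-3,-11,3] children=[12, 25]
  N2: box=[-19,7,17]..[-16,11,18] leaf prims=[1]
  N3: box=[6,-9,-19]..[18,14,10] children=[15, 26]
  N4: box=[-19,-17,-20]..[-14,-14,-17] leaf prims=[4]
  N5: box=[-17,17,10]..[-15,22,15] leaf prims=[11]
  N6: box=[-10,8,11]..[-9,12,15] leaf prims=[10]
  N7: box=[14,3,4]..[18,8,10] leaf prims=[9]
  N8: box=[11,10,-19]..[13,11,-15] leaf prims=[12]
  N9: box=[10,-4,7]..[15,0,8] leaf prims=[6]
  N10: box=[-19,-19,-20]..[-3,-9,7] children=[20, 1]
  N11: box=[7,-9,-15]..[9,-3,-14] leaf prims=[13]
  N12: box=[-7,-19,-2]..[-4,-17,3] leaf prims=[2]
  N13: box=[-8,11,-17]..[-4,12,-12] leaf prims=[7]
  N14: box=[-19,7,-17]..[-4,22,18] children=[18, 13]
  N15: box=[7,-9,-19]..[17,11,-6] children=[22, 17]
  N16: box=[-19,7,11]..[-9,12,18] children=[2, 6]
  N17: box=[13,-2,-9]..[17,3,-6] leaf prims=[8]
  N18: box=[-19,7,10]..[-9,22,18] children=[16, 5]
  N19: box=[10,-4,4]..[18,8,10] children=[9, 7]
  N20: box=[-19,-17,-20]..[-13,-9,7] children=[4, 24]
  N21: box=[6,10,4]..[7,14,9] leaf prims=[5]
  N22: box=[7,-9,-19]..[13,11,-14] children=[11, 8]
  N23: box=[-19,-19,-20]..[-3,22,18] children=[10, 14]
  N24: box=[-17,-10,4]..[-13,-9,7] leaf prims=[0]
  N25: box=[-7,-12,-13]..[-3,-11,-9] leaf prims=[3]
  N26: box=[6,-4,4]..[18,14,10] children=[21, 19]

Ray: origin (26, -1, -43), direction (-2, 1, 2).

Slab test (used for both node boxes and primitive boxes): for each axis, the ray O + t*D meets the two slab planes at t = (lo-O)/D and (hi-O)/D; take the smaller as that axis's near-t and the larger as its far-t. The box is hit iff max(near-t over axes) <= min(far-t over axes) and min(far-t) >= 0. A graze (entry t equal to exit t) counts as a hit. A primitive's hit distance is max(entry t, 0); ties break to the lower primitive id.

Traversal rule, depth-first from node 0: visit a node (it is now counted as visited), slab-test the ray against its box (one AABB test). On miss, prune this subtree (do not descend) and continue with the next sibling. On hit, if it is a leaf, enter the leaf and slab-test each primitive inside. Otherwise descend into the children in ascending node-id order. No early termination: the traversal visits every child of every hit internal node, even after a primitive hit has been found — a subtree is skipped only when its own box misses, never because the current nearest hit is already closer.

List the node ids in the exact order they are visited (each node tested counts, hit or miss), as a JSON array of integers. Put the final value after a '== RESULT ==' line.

Trace the traversal:
N0 x:[4,45/2] y:[-18,23] z:[23/2,61/2] -> hit [23/2,45/2], descend [3, 23]
  N3 x:[4,10] y:[-8,15] z:[12,53/2] -> miss, prune
  N23 x:[29/2,45/2] y:[-18,23] z:[23/2,61/2] -> hit [29/2,45/2], descend [10, 14]
    N10 x:[29/2,45/2] y:[-18,-8] z:[23/2,25] -> miss, prune
    N14 x:[15,45/2] y:[8,23] z:[13,61/2] -> hit [15,45/2], descend [13, 18]
      N13 x:[15,17] y:[12,13] z:[13,31/2] -> miss, prune
      N18 x:[35/2,45/2] y:[8,23] z:[53/2,61/2] -> miss, prune

7 AABB tests over nodes [0, 3, 23, 10, 14, 13, 18]; 0 leaves entered; closest miss.

== RESULT ==
[0, 3, 23, 10, 14, 13, 18]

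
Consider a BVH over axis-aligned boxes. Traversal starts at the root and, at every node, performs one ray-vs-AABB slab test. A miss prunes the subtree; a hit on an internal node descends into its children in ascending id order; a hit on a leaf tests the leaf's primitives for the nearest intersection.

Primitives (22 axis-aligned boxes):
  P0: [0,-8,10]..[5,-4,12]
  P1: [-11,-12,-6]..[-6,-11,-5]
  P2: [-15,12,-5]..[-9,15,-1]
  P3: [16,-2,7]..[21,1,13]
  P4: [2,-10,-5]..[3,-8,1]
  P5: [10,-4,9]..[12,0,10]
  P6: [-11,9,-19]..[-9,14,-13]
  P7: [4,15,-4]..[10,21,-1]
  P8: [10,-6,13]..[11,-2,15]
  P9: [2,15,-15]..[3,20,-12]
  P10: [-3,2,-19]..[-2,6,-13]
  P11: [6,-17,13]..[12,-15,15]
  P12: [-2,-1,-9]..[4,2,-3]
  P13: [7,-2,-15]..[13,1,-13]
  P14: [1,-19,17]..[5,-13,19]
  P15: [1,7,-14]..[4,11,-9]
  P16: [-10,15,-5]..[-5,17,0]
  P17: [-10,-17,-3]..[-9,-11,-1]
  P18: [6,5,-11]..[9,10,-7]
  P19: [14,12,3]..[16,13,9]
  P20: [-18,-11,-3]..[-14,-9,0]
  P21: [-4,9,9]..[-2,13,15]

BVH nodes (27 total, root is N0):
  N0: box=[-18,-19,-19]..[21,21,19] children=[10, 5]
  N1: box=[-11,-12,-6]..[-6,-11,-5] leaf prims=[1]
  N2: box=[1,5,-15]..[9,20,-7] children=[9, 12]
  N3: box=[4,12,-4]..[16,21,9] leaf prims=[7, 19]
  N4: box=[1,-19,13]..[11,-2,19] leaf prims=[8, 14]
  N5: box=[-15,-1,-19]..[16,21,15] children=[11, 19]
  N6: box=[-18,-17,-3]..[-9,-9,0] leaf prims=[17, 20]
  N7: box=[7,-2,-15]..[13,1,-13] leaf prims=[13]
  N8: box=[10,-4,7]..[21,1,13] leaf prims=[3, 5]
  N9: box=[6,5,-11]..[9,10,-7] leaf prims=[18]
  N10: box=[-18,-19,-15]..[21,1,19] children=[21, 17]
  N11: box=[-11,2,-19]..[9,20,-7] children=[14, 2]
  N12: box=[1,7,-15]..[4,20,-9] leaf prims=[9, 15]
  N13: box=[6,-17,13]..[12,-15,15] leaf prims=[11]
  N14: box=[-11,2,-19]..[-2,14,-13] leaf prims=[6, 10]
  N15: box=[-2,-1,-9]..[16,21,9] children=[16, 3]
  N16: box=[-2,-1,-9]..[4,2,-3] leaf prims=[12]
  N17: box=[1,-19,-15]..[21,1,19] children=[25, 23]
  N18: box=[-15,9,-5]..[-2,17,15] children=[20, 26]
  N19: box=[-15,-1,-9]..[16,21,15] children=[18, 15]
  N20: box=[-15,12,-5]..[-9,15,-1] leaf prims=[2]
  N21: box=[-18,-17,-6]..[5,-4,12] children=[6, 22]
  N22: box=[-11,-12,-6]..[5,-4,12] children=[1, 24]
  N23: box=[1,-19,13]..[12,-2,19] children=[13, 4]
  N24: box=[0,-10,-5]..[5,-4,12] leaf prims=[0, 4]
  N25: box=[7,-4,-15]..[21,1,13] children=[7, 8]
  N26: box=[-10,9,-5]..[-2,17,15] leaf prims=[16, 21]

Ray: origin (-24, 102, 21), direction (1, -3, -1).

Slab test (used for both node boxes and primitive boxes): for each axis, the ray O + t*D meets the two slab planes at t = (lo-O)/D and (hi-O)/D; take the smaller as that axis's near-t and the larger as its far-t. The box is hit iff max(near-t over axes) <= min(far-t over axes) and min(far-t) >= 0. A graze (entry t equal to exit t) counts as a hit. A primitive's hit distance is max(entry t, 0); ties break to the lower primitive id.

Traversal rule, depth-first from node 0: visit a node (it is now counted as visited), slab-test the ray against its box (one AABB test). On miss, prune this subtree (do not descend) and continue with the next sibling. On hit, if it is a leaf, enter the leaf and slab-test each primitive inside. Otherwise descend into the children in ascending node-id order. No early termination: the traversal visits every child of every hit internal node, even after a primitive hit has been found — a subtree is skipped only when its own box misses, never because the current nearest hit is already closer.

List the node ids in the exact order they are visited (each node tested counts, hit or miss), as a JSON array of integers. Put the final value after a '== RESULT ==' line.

Traverse from the root:
N0 x:[6,45] y:[27,121/3] z:[2,40] -> hit [27,40], descend [5, 10]
  N5 x:[9,40] y:[27,103/3] z:[6,40] -> hit [27,103/3], descend [11, 19]
    N11 x:[13,33] y:[82/3,100/3] z:[28,40] -> hit [28,33], descend [2, 14]
      N2 x:[25,33] y:[82/3,97/3] z:[28,36] -> hit [28,97/3], descend [9, 12]
        N9 x:[30,33] y:[92/3,97/3] z:[28,32] -> hit [92/3,32] leaf, test {P18@t=92/3}
        N12 x:[25,28] y:[82/3,95/3] z:[30,36] -> miss, prune
      N14 x:[13,22] y:[88/3,100/3] z:[34,40] -> miss, prune
    N19 x:[9,40] y:[27,103/3] z:[6,30] -> hit [27,30], descend [15, 18]
      N15 x:[22,40] y:[27,103/3] z:[12,30] -> hit [27,30], descend [3, 16]
        N3 x:[28,40] y:[27,30] z:[12,25] -> miss, prune
        N16 x:[22,28] y:[100/3,103/3] z:[24,30] -> miss, prune
      N18 x:[9,22] y:[85/3,31] z:[6,26] -> miss, prune
  N10 x:[6,45] y:[101/3,121/3] z:[2,36] -> hit [101/3,36], descend [17, 21]
    N17 x:[25,45] y:[101/3,121/3] z:[2,36] -> hit [101/3,36], descend [23, 25]
      N23 x:[25,36] y:[104/3,121/3] z:[2,8] -> miss, prune
      N25 x:[31,45] y:[101/3,106/3] z:[8,36] -> hit [101/3,106/3], descend [7, 8]
        N7 x:[31,37] y:[101/3,104/3] z:[34,36] -> hit [34,104/3] leaf, test {P13@t=34}
        N8 x:[34,45] y:[101/3,106/3] z:[8,14] -> miss, prune
    N21 x:[6,29] y:[106/3,119/3] z:[9,27] -> miss, prune

Summary -> nodes [0, 5, 11, 2, 9, 12, 14, 19, 15, 3, 16, 18, 10, 17, 23, 25, 7, 8, 21]; box-tests=19; leaf-entries=2; first=P18

== RESULT ==
[0, 5, 11, 2, 9, 12, 14, 19, 15, 3, 16, 18, 10, 17, 23, 25, 7, 8, 21]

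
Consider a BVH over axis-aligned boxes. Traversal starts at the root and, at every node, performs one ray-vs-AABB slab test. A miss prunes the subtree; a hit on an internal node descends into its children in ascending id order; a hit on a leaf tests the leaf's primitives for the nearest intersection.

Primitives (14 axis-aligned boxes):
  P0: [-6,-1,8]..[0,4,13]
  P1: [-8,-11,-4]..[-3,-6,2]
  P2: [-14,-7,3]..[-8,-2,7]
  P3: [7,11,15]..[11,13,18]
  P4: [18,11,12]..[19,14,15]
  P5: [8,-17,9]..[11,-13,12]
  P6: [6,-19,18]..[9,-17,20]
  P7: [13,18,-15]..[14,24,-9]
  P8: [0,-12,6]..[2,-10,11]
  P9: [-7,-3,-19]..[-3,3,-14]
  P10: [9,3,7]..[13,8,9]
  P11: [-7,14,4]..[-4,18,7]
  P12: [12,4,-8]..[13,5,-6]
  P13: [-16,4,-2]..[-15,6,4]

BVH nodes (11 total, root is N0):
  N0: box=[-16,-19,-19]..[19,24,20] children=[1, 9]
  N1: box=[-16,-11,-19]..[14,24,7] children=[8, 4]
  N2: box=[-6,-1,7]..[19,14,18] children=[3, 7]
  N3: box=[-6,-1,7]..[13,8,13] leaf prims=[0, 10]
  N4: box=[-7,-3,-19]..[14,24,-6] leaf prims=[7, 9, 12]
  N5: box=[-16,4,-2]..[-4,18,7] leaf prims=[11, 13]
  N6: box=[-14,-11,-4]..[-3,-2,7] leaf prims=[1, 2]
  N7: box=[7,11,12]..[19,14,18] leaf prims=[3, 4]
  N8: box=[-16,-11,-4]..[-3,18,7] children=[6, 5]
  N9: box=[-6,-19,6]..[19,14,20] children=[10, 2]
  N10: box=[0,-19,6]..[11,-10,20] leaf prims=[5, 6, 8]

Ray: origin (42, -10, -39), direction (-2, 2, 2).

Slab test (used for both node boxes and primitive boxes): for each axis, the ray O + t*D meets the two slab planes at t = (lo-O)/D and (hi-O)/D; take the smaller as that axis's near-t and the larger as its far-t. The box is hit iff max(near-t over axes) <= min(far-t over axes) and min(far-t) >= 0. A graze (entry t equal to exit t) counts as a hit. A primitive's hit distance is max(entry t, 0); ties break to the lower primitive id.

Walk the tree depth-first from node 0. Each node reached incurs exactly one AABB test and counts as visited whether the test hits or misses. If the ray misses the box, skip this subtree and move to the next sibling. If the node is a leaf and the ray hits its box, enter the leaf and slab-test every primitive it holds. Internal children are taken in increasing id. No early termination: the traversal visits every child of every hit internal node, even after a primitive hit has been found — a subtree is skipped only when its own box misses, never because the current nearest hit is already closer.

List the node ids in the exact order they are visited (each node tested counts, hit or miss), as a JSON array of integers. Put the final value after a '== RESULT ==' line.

Traverse from the root:
N0 x:[23/2,29] y:[-9/2,17] z:[10,59/2] -> hit [23/2,17], descend [1, 9]
  N1 x:[14,29] y:[-1/2,17] z:[10,23] -> hit [14,17], descend [4, 8]
    N4 x:[14,49/2] y:[7/2,17] z:[10,33/2] -> hit [14,33/2] leaf, test {P7@t=14, P9(miss), P12(miss)}
    N8 x:[45/2,29] y:[-1/2,14] z:[35/2,23] -> miss, prune
  N9 x:[23/2,24] y:[-9/2,12] z:[45/2,59/2] -> miss, prune

Summary -> nodes [0, 1, 4, 8, 9]; box-tests=5; leaf-entries=1; first=P7

== RESULT ==
[0, 1, 4, 8, 9]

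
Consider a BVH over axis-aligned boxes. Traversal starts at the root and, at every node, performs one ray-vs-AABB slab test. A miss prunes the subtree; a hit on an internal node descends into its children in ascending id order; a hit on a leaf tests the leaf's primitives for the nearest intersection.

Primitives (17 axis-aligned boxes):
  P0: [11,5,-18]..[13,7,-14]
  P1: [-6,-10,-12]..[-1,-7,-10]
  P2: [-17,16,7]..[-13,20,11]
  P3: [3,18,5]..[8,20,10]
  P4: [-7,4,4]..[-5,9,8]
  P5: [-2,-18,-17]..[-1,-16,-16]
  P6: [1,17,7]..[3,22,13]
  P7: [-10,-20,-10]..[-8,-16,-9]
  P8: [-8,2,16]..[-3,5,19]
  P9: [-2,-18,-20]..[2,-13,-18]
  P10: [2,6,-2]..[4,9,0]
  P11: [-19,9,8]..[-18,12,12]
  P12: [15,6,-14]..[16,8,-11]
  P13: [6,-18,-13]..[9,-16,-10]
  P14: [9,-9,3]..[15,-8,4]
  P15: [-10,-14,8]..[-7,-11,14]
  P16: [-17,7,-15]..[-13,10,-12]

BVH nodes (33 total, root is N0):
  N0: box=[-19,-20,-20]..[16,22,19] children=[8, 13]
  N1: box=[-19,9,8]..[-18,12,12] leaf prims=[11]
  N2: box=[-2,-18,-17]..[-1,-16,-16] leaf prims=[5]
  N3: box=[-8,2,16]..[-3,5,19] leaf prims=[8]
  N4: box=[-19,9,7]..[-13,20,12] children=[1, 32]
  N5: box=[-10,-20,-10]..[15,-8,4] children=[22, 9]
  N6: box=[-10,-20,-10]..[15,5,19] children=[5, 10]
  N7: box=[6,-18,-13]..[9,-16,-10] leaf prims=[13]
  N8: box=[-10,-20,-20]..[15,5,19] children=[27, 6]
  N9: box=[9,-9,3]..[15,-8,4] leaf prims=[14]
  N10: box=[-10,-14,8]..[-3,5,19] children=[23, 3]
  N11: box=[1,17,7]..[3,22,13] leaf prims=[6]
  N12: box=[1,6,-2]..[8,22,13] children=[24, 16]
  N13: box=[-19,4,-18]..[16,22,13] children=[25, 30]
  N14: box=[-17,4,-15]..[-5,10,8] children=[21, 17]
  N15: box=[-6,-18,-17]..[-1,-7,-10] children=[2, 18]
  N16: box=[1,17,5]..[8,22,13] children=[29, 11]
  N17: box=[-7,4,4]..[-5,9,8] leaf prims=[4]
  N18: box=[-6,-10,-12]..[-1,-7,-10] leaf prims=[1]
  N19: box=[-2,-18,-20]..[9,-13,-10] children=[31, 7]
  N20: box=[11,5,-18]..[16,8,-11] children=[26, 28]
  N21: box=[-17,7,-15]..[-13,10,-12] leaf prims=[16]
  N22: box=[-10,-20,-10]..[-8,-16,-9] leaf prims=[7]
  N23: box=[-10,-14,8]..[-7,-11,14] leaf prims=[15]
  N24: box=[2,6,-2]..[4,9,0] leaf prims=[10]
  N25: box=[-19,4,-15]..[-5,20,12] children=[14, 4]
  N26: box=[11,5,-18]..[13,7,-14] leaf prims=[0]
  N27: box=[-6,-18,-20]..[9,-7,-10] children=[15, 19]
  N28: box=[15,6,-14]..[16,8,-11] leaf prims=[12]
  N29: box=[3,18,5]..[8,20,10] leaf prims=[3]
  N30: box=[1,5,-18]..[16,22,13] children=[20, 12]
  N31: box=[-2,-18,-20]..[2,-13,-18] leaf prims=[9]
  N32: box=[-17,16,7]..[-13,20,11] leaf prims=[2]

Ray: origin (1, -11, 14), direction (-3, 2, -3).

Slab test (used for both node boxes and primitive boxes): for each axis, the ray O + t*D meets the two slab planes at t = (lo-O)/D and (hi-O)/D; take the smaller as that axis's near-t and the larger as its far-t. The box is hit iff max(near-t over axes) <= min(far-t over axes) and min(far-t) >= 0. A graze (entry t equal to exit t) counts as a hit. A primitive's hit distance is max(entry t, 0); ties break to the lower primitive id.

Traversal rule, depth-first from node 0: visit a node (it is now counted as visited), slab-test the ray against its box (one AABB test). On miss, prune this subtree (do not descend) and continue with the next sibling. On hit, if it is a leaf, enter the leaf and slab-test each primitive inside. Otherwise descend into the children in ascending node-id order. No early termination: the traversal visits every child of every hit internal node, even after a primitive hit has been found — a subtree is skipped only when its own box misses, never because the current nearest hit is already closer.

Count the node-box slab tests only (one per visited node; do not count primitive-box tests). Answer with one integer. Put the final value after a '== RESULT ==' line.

Traverse from the root:
N0 x:[-5,20/3] y:[-9/2,33/2] z:[-5/3,34/3] -> hit [-5/3,20/3], descend [8, 13]
  N8 x:[-14/3,11/3] y:[-9/2,8] z:[-5/3,34/3] -> hit [-5/3,11/3], descend [6, 27]
    N6 x:[-14/3,11/3] y:[-9/2,8] z:[-5/3,8] -> hit [-5/3,11/3], descend [5, 10]
      N5 x:[-14/3,11/3] y:[-9/2,3/2] z:[10/3,8] -> miss, prune
      N10 x:[4/3,11/3] y:[-3/2,8] z:[-5/3,2] -> hit [4/3,2], descend [3, 23]
        N3 x:[4/3,3] y:[13/2,8] z:[-5/3,-2/3] -> miss, prune
        N23 x:[8/3,11/3] y:[-3/2,0] z:[0,2] -> miss, prune
    N27 x:[-8/3,7/3] y:[-7/2,2] z:[8,34/3] -> miss, prune
  N13 x:[-5,20/3] y:[15/2,33/2] z:[1/3,32/3] -> miss, prune

9 AABB tests over nodes [0, 8, 6, 5, 10, 3, 23, 27, 13]; 0 leaves entered; closest miss.

== RESULT ==
9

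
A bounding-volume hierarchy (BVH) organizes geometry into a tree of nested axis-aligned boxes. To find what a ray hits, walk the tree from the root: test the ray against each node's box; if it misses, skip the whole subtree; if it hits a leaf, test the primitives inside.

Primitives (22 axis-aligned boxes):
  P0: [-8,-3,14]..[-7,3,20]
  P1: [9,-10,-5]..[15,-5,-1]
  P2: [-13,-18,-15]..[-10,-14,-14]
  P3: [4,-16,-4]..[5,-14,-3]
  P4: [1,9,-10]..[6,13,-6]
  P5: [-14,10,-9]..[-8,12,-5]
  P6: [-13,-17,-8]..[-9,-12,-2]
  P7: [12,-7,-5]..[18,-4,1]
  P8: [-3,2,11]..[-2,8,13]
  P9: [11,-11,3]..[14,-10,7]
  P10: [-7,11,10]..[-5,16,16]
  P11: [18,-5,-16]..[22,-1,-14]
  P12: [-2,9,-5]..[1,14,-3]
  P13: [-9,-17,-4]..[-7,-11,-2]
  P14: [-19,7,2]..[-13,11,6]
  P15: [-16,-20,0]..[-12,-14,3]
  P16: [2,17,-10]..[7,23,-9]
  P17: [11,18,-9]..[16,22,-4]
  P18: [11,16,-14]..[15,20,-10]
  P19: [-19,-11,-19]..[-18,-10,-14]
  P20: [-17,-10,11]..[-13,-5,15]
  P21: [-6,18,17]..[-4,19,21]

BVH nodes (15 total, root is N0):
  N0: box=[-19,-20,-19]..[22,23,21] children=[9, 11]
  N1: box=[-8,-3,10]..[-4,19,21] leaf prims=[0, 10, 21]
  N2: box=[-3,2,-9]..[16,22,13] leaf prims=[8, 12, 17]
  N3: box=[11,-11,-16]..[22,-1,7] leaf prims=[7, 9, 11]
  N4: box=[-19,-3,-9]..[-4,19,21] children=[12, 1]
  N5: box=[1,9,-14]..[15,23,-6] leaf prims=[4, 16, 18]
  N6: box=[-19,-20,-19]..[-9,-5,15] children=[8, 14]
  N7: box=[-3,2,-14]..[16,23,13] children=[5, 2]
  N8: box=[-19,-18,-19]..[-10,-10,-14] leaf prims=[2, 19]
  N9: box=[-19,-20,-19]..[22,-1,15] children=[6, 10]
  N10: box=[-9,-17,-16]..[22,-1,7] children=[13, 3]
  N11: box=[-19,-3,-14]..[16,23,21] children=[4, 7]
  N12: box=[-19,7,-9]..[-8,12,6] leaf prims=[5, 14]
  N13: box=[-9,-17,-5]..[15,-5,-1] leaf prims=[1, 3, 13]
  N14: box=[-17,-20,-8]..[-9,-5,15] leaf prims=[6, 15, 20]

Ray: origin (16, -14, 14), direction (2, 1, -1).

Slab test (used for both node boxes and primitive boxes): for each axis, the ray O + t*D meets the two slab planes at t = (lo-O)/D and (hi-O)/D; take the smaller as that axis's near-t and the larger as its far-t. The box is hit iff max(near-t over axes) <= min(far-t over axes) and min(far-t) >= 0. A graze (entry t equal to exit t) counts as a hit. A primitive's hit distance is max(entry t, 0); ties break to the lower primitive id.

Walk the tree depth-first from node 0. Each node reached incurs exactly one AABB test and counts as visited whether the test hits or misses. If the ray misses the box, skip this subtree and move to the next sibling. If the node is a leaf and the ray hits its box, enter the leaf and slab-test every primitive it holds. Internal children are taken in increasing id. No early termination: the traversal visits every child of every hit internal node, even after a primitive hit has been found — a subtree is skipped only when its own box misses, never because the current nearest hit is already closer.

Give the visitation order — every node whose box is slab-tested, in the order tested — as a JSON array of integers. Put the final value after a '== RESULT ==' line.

Traverse from the root:
N0 x:[-35/2,3] y:[-6,37] z:[-7,33] -> hit [-6,3], descend [9, 11]
  N9 x:[-35/2,3] y:[-6,13] z:[-1,33] -> hit [-1,3], descend [6, 10]
    N6 x:[-35/2,-25/2] y:[-6,9] z:[-1,33] -> miss, prune
    N10 x:[-25/2,3] y:[-3,13] z:[7,30] -> miss, prune
  N11 x:[-35/2,0] y:[11,37] z:[-7,28] -> miss, prune

order=[0, 9, 6, 10, 11]  |boxes|=5  |leaves|=0  hit=miss

== RESULT ==
[0, 9, 6, 10, 11]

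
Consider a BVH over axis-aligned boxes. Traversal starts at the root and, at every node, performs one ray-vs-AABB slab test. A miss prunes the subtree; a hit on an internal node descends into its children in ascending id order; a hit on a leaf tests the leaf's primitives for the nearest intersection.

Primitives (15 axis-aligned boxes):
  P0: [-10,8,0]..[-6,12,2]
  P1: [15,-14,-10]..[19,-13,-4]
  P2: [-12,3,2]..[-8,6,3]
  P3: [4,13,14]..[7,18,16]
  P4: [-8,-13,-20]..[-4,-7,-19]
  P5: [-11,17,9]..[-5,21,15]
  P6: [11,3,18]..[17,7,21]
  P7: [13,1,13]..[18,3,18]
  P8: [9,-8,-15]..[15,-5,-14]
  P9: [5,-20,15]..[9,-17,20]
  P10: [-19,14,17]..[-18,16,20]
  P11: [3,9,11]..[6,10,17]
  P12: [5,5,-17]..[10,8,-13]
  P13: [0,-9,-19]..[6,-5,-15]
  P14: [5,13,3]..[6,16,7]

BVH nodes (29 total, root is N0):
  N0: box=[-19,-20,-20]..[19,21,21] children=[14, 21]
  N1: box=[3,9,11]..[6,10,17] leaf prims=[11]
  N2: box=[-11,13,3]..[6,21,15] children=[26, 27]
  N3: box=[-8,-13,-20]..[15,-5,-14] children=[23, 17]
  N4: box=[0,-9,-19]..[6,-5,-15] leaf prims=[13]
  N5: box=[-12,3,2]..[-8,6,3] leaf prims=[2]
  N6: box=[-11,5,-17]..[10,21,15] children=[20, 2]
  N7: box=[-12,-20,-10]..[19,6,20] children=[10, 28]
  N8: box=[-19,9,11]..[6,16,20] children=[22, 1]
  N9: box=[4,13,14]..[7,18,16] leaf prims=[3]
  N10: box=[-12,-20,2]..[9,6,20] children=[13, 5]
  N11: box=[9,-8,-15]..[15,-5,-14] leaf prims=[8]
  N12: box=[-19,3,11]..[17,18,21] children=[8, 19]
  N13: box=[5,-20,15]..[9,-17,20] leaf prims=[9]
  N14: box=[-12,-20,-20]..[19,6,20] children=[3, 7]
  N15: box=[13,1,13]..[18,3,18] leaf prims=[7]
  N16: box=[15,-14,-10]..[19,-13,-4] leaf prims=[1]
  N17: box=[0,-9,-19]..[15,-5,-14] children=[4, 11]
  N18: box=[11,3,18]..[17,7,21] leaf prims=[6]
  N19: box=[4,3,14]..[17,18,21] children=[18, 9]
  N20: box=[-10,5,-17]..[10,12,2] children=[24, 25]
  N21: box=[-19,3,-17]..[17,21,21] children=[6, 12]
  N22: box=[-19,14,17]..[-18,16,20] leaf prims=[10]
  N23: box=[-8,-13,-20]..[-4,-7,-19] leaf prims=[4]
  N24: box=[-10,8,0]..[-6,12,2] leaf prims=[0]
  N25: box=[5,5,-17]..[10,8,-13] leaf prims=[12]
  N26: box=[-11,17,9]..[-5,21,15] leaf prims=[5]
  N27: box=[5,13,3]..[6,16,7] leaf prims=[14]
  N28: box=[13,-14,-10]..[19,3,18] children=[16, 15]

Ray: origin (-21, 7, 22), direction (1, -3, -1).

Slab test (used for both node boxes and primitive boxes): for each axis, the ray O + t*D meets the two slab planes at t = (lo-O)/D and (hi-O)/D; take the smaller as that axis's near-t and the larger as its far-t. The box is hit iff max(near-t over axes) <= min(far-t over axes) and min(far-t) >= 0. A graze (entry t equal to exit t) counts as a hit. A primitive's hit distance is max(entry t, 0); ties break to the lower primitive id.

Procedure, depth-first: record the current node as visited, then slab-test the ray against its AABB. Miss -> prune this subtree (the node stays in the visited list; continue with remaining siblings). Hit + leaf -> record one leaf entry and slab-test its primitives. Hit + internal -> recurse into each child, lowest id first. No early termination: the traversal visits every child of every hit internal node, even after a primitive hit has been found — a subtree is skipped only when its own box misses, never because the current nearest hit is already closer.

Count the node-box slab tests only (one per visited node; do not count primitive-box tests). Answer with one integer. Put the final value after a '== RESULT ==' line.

Trace the traversal:
N0 x:[2,40] y:[-14/3,9] z:[1,42] -> hit [2,9], descend [14, 21]
  N14 x:[9,40] y:[1/3,9] z:[2,42] -> hit [9,9], descend [3, 7]
    N3 x:[13,36] y:[4,20/3] z:[36,42] -> miss, prune
    N7 x:[9,40] y:[1/3,9] z:[2,32] -> hit [9,9], descend [10, 28]
      N10 x:[9,30] y:[1/3,9] z:[2,20] -> hit [9,9], descend [5, 13]
        N5 x:[9,13] y:[1/3,4/3] z:[19,20] -> miss, prune
        N13 x:[26,30] y:[8,9] z:[2,7] -> miss, prune
      N28 x:[34,40] y:[4/3,7] z:[4,32] -> miss, prune
  N21 x:[2,38] y:[-14/3,4/3] z:[1,39] -> miss, prune

order=[0, 14, 3, 7, 10, 5, 13, 28, 21]  |boxes|=9  |leaves|=0  hit=miss

== RESULT ==
9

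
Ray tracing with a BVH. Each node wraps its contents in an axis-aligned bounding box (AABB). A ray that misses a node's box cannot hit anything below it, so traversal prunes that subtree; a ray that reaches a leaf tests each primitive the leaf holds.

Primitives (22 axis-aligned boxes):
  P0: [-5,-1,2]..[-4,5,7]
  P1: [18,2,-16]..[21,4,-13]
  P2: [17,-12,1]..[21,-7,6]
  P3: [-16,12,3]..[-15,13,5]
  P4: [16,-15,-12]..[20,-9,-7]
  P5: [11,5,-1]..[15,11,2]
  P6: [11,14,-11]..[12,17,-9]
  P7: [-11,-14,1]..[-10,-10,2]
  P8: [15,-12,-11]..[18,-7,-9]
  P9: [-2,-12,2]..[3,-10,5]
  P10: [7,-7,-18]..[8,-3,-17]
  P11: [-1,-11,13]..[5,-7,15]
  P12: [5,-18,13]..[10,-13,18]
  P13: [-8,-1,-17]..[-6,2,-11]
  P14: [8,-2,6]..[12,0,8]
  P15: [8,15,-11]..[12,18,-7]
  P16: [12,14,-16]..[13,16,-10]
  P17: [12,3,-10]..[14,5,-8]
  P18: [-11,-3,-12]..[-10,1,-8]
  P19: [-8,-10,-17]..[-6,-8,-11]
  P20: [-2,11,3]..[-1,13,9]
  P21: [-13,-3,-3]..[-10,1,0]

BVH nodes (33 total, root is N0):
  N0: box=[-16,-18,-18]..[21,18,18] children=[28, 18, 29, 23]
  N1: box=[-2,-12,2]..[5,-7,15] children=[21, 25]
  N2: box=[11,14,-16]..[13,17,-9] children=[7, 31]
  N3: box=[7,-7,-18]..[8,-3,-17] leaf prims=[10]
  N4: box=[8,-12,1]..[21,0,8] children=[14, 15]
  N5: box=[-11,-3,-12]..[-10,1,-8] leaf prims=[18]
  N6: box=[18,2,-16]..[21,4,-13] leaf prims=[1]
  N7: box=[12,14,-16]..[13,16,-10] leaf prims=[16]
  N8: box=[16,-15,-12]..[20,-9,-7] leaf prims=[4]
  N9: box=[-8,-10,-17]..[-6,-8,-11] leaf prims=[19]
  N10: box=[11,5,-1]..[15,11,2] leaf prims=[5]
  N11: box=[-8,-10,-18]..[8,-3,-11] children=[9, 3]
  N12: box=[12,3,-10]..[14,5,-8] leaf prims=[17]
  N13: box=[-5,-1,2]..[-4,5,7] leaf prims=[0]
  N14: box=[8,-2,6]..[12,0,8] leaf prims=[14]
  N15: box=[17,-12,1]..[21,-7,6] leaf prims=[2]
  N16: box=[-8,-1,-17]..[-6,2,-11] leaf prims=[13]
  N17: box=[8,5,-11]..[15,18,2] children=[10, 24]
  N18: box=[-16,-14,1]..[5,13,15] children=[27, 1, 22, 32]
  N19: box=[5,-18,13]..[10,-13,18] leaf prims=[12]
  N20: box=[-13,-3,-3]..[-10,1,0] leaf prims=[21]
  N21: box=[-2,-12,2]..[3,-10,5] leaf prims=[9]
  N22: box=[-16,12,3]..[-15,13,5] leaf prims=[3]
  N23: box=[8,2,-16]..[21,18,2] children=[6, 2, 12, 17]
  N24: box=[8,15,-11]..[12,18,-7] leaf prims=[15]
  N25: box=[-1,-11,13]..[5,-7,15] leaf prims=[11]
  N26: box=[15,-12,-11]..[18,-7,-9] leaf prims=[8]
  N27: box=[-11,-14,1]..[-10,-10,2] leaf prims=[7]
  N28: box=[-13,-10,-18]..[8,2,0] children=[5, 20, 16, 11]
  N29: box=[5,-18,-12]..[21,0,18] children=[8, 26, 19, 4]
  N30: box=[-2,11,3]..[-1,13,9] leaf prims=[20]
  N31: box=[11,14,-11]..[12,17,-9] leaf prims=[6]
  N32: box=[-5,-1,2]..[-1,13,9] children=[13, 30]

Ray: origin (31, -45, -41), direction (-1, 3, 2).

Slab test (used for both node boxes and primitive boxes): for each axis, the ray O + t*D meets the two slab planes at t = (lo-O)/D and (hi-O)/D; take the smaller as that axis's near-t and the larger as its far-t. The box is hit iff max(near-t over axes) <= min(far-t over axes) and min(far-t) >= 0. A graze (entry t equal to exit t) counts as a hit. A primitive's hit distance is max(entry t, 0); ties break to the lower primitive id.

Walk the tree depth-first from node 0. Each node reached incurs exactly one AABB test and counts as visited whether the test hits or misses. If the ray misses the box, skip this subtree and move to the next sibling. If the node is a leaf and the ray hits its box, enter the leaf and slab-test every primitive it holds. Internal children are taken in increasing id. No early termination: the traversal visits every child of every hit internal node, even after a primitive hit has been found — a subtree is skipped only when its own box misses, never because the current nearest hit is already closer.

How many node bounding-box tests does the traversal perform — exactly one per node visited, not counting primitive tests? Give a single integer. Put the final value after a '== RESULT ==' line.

Traverse from the root:
N0 x:[10,47] y:[9,21] z:[23/2,59/2] -> hit [23/2,21], descend [18, 23, 28, 29]
  N18 x:[26,47] y:[31/3,58/3] z:[21,28] -> miss, prune
  N23 x:[10,23] y:[47/3,21] z:[25/2,43/2] -> hit [47/3,21], descend [2, 6, 12, 17]
    N2 x:[18,20] y:[59/3,62/3] z:[25/2,16] -> miss, prune
    N6 x:[10,13] y:[47/3,49/3] z:[25/2,14] -> miss, prune
    N12 x:[17,19] y:[16,50/3] z:[31/2,33/2] -> miss, prune
    N17 x:[16,23] y:[50/3,21] z:[15,43/2] -> hit [50/3,21], descend [10, 24]
      N10 x:[16,20] y:[50/3,56/3] z:[20,43/2] -> miss, prune
      N24 x:[19,23] y:[20,21] z:[15,17] -> miss, prune
  N28 x:[23,44] y:[35/3,47/3] z:[23/2,41/2] -> miss, prune
  N29 x:[10,26] y:[9,15] z:[29/2,59/2] -> hit [29/2,15], descend [4, 8, 19, 26]
    N4 x:[10,23] y:[11,15] z:[21,49/2] -> miss, prune
    N8 x:[11,15] y:[10,12] z:[29/2,17] -> miss, prune
    N19 x:[21,26] y:[9,32/3] z:[27,59/2] -> miss, prune
    N26 x:[13,16] y:[11,38/3] z:[15,16] -> miss, prune

15 AABB tests over nodes [0, 18, 23, 2, 6, 12, 17, 10, 24, 28, 29, 4, 8, 19, 26]; 0 leaves entered; closest miss.

== RESULT ==
15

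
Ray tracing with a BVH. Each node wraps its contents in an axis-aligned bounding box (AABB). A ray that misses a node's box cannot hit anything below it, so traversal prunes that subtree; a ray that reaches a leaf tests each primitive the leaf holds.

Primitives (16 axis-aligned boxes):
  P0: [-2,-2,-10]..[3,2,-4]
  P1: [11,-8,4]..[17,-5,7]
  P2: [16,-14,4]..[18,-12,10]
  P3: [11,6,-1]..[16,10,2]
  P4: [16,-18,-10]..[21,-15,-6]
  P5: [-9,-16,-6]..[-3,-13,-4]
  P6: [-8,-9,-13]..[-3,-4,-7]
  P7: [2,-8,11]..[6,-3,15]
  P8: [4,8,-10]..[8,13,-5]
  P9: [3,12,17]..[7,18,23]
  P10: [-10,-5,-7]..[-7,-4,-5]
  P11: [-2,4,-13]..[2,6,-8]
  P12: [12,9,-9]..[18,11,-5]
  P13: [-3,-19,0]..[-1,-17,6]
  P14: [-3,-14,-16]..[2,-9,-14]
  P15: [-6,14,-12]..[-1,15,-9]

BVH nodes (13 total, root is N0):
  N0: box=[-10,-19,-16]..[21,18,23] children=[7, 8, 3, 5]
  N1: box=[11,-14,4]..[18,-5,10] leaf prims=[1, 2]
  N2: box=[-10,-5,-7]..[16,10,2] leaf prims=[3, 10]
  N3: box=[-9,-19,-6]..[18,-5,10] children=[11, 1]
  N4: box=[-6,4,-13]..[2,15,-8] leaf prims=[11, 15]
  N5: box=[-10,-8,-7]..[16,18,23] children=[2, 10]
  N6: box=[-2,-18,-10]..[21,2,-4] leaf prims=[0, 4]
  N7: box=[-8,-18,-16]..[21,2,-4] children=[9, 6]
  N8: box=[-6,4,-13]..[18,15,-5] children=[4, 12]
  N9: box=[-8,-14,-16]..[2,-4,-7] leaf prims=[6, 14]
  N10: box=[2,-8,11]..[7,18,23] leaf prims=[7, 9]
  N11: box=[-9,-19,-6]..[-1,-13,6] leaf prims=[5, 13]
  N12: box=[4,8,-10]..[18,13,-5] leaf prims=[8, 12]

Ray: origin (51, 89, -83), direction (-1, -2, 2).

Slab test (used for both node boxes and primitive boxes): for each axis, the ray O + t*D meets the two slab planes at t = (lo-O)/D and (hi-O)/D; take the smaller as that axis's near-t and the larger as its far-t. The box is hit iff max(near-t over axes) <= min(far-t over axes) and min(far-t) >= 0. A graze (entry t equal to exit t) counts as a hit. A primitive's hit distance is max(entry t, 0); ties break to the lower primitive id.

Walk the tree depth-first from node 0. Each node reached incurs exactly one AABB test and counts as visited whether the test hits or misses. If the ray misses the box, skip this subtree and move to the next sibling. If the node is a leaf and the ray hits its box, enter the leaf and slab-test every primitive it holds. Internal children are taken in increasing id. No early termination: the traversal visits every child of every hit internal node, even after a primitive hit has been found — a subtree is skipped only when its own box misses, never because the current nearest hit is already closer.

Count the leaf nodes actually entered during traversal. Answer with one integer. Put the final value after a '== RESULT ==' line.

Traverse from the root:
N0 x:[30,61] y:[71/2,54] z:[67/2,53] -> hit [71/2,53], descend [3, 5, 7, 8]
  N3 x:[33,60] y:[47,54] z:[77/2,93/2] -> miss, prune
  N5 x:[35,61] y:[71/2,97/2] z:[38,53] -> hit [38,97/2], descend [2, 10]
    N2 x:[35,61] y:[79/2,47] z:[38,85/2] -> hit [79/2,85/2] leaf, test {P3(miss), P10(miss)}
    N10 x:[44,49] y:[71/2,97/2] z:[47,53] -> hit [47,97/2] leaf, test {P7@t=47, P9(miss)}
  N7 x:[30,59] y:[87/2,107/2] z:[67/2,79/2] -> miss, prune
  N8 x:[33,57] y:[37,85/2] z:[35,39] -> hit [37,39], descend [4, 12]
    N4 x:[49,57] y:[37,85/2] z:[35,75/2] -> miss, prune
    N12 x:[33,47] y:[38,81/2] z:[73/2,39] -> hit [38,39] leaf, test {P8(miss), P12@t=39}

Summary -> nodes [0, 3, 5, 2, 10, 7, 8, 4, 12]; box-tests=9; leaf-entries=3; first=P12

== RESULT ==
3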